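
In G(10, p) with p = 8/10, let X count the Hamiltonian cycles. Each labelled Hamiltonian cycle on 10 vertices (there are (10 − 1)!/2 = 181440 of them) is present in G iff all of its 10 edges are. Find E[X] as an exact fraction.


K_10 has (10 − 1)!/2 = 181440 labelled Hamiltonian cycles.
For each such Hamiltonian cycle H, let X_H = 1 if all 10 edges of H are present in G. Then P[X_H = 1] = p^{10} = (4/5)^{10} = 1048576/9765625.
By linearity of expectation: E[X] = Σ_H E[X_H] = 181440 · p^{10} = 181440 · 1048576/9765625 = 38050725888/1953125.
Numerically: E[X] ≈ 19482.

E[X] = 181440 · (4/5)^{10} = 38050725888/1953125 ≈ 19482.


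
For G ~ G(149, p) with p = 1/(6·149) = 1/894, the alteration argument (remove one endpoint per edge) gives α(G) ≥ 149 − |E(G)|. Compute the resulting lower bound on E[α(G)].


E[|E(G)|] = C(149, 2)·p = 11026 · (1/894) = 37/3.
E[α(G)] ≥ n − E[|E(G)|] = 149 − 37/3 = 410/3.
Numerically: ≈ 136.667.
(This is only a lower bound; the true E[α(G)] may be larger.)

E[α(G)] ≥ 410/3 ≈ 136.667.


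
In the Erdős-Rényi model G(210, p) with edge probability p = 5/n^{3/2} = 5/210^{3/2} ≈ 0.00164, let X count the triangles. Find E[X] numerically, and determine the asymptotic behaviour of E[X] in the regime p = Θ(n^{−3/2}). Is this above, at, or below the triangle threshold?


Number of potential triangles: C(210, 3) = 1521520.
Each occurs with probability p³ ≈ (0.00164)³ ≈ 4.43530e-09.
By linearity: E[X] = C(210, 3)·p³ ≈ 1521520 · 4.43530e-09 ≈ 0.007.
Since α = 3/2 > 1, p = c/n^{3/2} = o(1/n) is below the triangle threshold p ~ 1/n. Asymptotically E[X] ~ (c³/6)·n^{3(1−α)} = (5³/6)·n^{-1.5} → 0, so by Markov's inequality G has no triangles w.h.p.

E[X] ≈ 0.007; in regime p = Θ(1/n^{3/2}) E[X] tends to 0 (below the triangle threshold p ~ 1/n).


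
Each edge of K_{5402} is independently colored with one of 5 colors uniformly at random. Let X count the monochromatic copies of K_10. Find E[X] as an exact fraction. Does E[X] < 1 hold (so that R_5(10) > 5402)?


E[X] = C(5402, 10) · 5^{1 − 45} = 5783128765113072203495407534935 · 5^{−44} = 5783128765113072203495407534935/5684341886080801486968994140625.
As a reduced fraction: E[X] = 1156625753022614440699081506987/1136868377216160297393798828125 ≈ 1.0174.
Is E[X] < 1? NO.
Since E[X] ≥ 1, the first-moment bound is inconclusive at n = 5402; it does NOT by itself certify R_5(10) > 5402.

E[X] = 1156625753022614440699081506987/1136868377216160297393798828125 ≈ 1.0174; E[X] ≥ 1; first-moment method inconclusive here.


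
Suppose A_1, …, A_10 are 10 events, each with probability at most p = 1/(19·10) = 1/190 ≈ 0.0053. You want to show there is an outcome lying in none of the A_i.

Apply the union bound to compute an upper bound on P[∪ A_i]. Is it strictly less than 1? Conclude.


Union bound: P[∪_{i=1}^{10} A_i] ≤ Σ_i P[A_i] ≤ 10·p = 10·(1/190) = 1/19.
Numerically: 1/19 ≈ 0.0526.
Is 1/19 < 1? YES.
Since P[∪ A_i] ≤ 1/19 < 1, the complement has P[∩ A_i^c] ≥ 1 − 1/19 = 18/19 > 0, so some outcome avoids every A_i.

10·p = 1/19 ≈ 0.0526; existence CERTIFIED by the union bound.


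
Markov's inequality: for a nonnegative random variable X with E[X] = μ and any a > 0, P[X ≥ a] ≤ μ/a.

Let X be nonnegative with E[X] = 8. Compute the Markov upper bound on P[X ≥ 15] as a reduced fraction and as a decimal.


μ = E[X] = 8, a = 15.
Markov: P[X ≥ 15] ≤ μ/a = (8)/15 = 8/15.
Numerically: ≈ 0.533.
(Since a = 15 > μ = 8.000, the bound 8/15 is < 1 and informative.)

P[X ≥ 15] ≤ 8/15 ≈ 0.533.


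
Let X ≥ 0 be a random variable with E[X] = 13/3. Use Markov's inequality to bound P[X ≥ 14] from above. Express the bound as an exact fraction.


μ = E[X] = 13/3, a = 14.
Markov: P[X ≥ 14] ≤ μ/a = (13/3)/14 = 13/42.
Numerically: ≈ 0.310.
(Since a = 14 > μ = 4.333, the bound 13/42 is < 1 and informative.)

P[X ≥ 14] ≤ 13/42 ≈ 0.310.


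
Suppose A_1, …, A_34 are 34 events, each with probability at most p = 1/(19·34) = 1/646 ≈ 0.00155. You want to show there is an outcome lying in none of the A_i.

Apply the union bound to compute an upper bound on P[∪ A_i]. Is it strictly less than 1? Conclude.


Union bound: P[∪_{i=1}^{34} A_i] ≤ Σ_i P[A_i] ≤ 34·p = 34·(1/646) = 1/19.
Numerically: 1/19 ≈ 0.05263.
Is 1/19 < 1? YES.
Since P[∪ A_i] ≤ 1/19 < 1, the complement has P[∩ A_i^c] ≥ 1 − 1/19 = 18/19 > 0, so some outcome avoids every A_i.

34·p = 1/19 ≈ 0.05263; existence CERTIFIED by the union bound.


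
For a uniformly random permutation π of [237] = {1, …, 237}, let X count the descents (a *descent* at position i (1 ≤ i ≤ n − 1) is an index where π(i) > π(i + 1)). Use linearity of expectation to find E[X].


Write X = Σ X_I over i = 1, …, 236, with X_I the indicator of one descent.
There are 236 indicators.
For each fixed i, the pair (π(i), π(i+1)) is a uniformly random ordered pair of distinct values from {1, …, 237}; by symmetry P[π(i) > π(i+1)] = 1/2.
By linearity: E[X] = 236 · (1/2) = (237 − 1) · (1/2) = 118 ≈ 118.000000.

E[X] = 118 = 118.000000.


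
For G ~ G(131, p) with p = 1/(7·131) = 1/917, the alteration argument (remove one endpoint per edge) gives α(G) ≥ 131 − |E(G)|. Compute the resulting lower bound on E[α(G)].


E[|E(G)|] = C(131, 2)·p = 8515 · (1/917) = 65/7.
E[α(G)] ≥ n − E[|E(G)|] = 131 − 65/7 = 852/7.
Numerically: ≈ 121.7143.
(This is only a lower bound; the true E[α(G)] may be larger.)

E[α(G)] ≥ 852/7 ≈ 121.7143.


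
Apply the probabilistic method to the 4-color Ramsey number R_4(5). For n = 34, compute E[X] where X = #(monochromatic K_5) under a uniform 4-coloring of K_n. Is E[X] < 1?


E[X] = C(34, 5) · 4^{1 − 10} = 278256 · 4^{−9} = 278256/262144.
As a reduced fraction: E[X] = 17391/16384 ≈ 1.061.
Is E[X] < 1? NO.
Since E[X] ≥ 1, the first-moment bound is inconclusive at n = 34; it does NOT by itself certify R_4(5) > 34.

E[X] = 17391/16384 ≈ 1.061; E[X] ≥ 1; first-moment method inconclusive here.


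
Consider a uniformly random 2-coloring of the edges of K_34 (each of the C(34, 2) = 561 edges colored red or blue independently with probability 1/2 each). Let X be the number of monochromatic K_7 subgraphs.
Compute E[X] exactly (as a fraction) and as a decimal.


Let X = Σ_S X_S over the C(34, 7) = 5379616 subsets S of size 7, where X_S = 1 if the K_7 on S is monochromatic.
For a fixed S, the K_7 on S has C(7, 2) = 21 edges. P[all 21 edges red] = (1/2)^21, and likewise for blue, so P[monochromatic] = 2·(1/2)^21 = 2^{1 − 21} = 1/1048576.
By linearity: E[X] = C(34, 7) · 2^{1 − 21} = 5379616 · 1/1048576 = 168113/32768.
Numerically: E[X] ≈ 5.1304.

E[X] = C(34,7)·2^(1−C(7,2)) = 168113/32768 ≈ 5.1304.


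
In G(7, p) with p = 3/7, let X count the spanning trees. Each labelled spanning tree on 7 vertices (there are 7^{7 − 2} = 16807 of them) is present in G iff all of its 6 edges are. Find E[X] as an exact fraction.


K_7 has 7^{7 − 2} = 16807 labelled spanning trees.
For each such spanning tree H, let X_H = 1 if all 6 edges of H are present in G. Then P[X_H = 1] = p^{6} = (3/7)^{6} = 729/117649.
Summing the indicators: E[X] = Σ_H E[X_H] = 16807 · p^{6} = 16807 · 729/117649 = 729/7.
Numerically: E[X] ≈ 104.14.

E[X] = 16807 · (3/7)^{6} = 729/7 ≈ 104.14.


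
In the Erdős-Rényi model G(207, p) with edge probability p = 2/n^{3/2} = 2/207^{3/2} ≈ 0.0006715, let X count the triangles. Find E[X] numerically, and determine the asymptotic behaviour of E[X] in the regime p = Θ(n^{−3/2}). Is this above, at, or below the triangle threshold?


Number of potential triangles: C(207, 3) = 1456935.
Each occurs with probability p³ ≈ (0.0006715)³ ≈ 3.028471e-10.
By linearity: E[X] = C(207, 3)·p³ ≈ 1456935 · 3.028471e-10 ≈ 0.0004.
Since α = 3/2 > 1, p = c/n^{3/2} = o(1/n) is below the triangle threshold p ~ 1/n. Asymptotically E[X] ~ (c³/6)·n^{3(1−α)} = (2³/6)·n^{-1.5} → 0, so by Markov's inequality G has no triangles w.h.p.

E[X] ≈ 0.0004; in regime p = Θ(1/n^{3/2}) E[X] tends to 0 (below the triangle threshold p ~ 1/n).


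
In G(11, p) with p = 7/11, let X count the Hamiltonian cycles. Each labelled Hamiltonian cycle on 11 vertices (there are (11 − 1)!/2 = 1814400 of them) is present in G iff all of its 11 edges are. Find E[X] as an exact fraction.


K_11 has (11 − 1)!/2 = 1814400 labelled Hamiltonian cycles.
For each such Hamiltonian cycle H, let X_H = 1 if all 11 edges of H are present in G. Then P[X_H = 1] = p^{11} = (7/11)^{11} = 1977326743/285311670611.
By linearity: E[X] = Σ_H E[X_H] = 1814400 · p^{11} = 1814400 · 1977326743/285311670611 = 3587661642499200/285311670611.
Numerically: E[X] ≈ 12574.5.

E[X] = 1814400 · (7/11)^{11} = 3587661642499200/285311670611 ≈ 12574.5.


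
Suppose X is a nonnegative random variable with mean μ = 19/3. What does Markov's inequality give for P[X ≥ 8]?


μ = E[X] = 19/3, a = 8.
Markov: P[X ≥ 8] ≤ μ/a = (19/3)/8 = 19/24.
Numerically: ≈ 0.79167.
(Since a = 8 > μ = 6.33333, the bound 19/24 is < 1 and informative.)

P[X ≥ 8] ≤ 19/24 ≈ 0.79167.


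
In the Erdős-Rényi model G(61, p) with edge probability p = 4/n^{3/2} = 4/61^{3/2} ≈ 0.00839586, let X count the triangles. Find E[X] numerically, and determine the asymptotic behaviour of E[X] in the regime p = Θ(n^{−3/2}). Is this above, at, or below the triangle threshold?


Number of potential triangles: C(61, 3) = 35990.
Each occurs with probability p³ ≈ (0.00839586)³ ≈ 5.91828284e-07.
By linearity: E[X] = C(61, 3)·p³ ≈ 35990 · 5.91828284e-07 ≈ 0.021300.
Since α = 3/2 > 1, p = c/n^{3/2} = o(1/n) is below the triangle threshold p ~ 1/n. Asymptotically E[X] ~ (c³/6)·n^{3(1−α)} = (4³/6)·n^{-1.5} → 0, so by Markov's inequality G has no triangles w.h.p.

E[X] ≈ 0.021300; in regime p = Θ(1/n^{3/2}) E[X] tends to 0 (below the triangle threshold p ~ 1/n).


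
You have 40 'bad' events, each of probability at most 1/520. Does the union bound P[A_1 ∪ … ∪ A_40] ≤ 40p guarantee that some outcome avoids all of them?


Union bound: P[∪_{i=1}^{40} A_i] ≤ Σ_i P[A_i] ≤ 40·p = 40·(1/520) = 1/13.
Numerically: 1/13 ≈ 0.077.
Is 1/13 < 1? YES.
Since P[∪ A_i] ≤ 1/13 < 1, the complement has P[∩ A_i^c] ≥ 1 − 1/13 = 12/13 > 0, so some outcome avoids every A_i.

40·p = 1/13 ≈ 0.077; existence CERTIFIED by the union bound.


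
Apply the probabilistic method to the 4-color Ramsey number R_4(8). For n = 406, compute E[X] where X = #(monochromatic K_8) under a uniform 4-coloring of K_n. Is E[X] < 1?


E[X] = C(406, 8) · 4^{1 − 28} = 17082453897995850 · 4^{−27} = 17082453897995850/18014398509481984.
As a reduced fraction: E[X] = 8541226948997925/9007199254740992 ≈ 0.94827.
Is E[X] < 1? YES.
Since E[X] < 1, there exists a 4-coloring of K_{406} with no monochromatic K_8; hence R_4(8) > 406.

E[X] = 8541226948997925/9007199254740992 ≈ 0.94827; E[X] < 1, so R_4(8) > 406.


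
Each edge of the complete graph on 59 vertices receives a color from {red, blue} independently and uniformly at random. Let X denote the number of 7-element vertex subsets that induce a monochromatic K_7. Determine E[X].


Let X = Σ_S X_S over the C(59, 7) = 341149446 subsets S of size 7, where X_S = 1 if the K_7 on S is monochromatic.
For a fixed S, the K_7 on S has C(7, 2) = 21 edges. P[all 21 edges red] = (1/2)^21, and likewise for blue, so P[monochromatic] = 2·(1/2)^21 = 2^{1 − 21} = 1/1048576.
By linearity of expectation: E[X] = C(59, 7) · 2^{1 − 21} = 341149446 · 1/1048576 = 170574723/524288.
Numerically: E[X] ≈ 325.3455.

E[X] = C(59,7)·2^(1−C(7,2)) = 170574723/524288 ≈ 325.3455.


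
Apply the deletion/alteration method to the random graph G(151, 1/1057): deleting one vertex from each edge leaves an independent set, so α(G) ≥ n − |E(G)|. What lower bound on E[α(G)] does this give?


E[|E(G)|] = C(151, 2)·p = 11325 · (1/1057) = 75/7.
E[α(G)] ≥ n − E[|E(G)|] = 151 − 75/7 = 982/7.
Numerically: ≈ 140.285714.
(This is only a lower bound; the true E[α(G)] may be larger.)

E[α(G)] ≥ 982/7 ≈ 140.285714.


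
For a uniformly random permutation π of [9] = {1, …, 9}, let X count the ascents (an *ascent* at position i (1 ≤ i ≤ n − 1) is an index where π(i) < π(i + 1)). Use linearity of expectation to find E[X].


Write X = Σ X_I over i = 1, …, 8, with X_I the indicator of one ascent.
There are 8 indicators.
For each fixed i, the pair (π(i), π(i+1)) is a uniformly random ordered pair of distinct values from {1, …, 9}; by symmetry P[π(i) < π(i+1)] = 1/2.
By linearity: E[X] = 8 · (1/2) = (9 − 1) · (1/2) = 4 ≈ 4.000.

E[X] = 4 = 4.000.


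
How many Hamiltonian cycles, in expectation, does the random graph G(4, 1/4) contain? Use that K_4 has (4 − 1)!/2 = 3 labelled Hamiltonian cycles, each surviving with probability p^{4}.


K_4 has (4 − 1)!/2 = 3 labelled Hamiltonian cycles.
For each such Hamiltonian cycle H, let X_H = 1 if all 4 edges of H are present in G. Then P[X_H = 1] = p^{4} = (1/4)^{4} = 1/256.
By linearity of expectation: E[X] = Σ_H E[X_H] = 3 · p^{4} = 3 · 1/256 = 3/256.
Numerically: E[X] ≈ 0.0117.

E[X] = 3 · (1/4)^{4} = 3/256 ≈ 0.0117.


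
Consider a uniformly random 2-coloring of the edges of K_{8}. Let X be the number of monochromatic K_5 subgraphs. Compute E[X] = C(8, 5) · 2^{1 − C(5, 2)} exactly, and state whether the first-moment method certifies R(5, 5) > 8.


E[X] = C(8, 5) · 2^{1 − 10} = 56 · 2^{−9} = 56/512.
As a reduced fraction: E[X] = 7/64 ≈ 0.109.
Is E[X] < 1? YES.
Since E[X] < 1, there exists a 2-coloring of K_{8} with no monochromatic K_5; hence R(5, 5) > 8.

E[X] = 7/64 ≈ 0.109; E[X] < 1, so R(5, 5) > 8.


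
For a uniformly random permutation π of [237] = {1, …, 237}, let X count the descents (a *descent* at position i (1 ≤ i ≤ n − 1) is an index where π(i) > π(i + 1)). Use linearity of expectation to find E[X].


Write X = Σ X_I over i = 1, …, 236, with X_I the indicator of one descent.
There are 236 indicators.
For each fixed i, the pair (π(i), π(i+1)) is a uniformly random ordered pair of distinct values from {1, …, 237}; by symmetry P[π(i) > π(i+1)] = 1/2.
By linearity: E[X] = 236 · (1/2) = (237 − 1) · (1/2) = 118 ≈ 118.000.

E[X] = 118 = 118.000.


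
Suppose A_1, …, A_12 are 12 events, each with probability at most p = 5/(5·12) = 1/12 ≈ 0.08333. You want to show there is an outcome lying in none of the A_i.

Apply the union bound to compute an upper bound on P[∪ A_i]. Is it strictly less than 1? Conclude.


Union bound: P[∪_{i=1}^{12} A_i] ≤ Σ_i P[A_i] ≤ 12·p = 12·(1/12) = 1.
Numerically: 1 ≈ 1.00000.
Is 1 < 1? NO.
Since the bound 1 is ≥ 1, the union bound is uninformative here; it does NOT by itself certify existence.

12·p = 1 ≈ 1.00000; existence NOT certified by the union bound.


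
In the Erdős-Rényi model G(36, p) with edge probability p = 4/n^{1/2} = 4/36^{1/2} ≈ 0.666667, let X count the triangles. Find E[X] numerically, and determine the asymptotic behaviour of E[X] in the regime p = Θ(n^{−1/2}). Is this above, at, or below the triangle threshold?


Number of potential triangles: C(36, 3) = 7140.
Each occurs with probability p³ ≈ (0.666667)³ ≈ 2.96296296e-01.
By linearity: E[X] = C(36, 3)·p³ ≈ 7140 · 2.96296296e-01 ≈ 2115.555556.
Since α = 1/2 < 1, p = c/n^{1/2} ≫ 1/n is above the triangle threshold p ~ 1/n. Asymptotically E[X] ~ (c³/6)·n^{3(1−α)} = (4³/6)·n^{1.5} → ∞; triangles are abundant w.h.p.

E[X] ≈ 2115.555556; in regime p = Θ(1/n^{1/2}) E[X] diverges (above the triangle threshold p ~ 1/n).


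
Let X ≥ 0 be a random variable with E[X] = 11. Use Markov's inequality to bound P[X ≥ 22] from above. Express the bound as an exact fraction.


μ = E[X] = 11, a = 22.
Markov: P[X ≥ 22] ≤ μ/a = (11)/22 = 1/2.
Numerically: ≈ 0.5000.
(Since a = 22 > μ = 11.0000, the bound 1/2 is < 1 and informative.)

P[X ≥ 22] ≤ 1/2 ≈ 0.5000.


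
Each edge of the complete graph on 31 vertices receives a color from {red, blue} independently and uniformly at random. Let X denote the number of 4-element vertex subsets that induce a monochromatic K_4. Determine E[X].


Let X = Σ_S X_S over the C(31, 4) = 31465 subsets S of size 4, where X_S = 1 if the K_4 on S is monochromatic.
For a fixed S, the K_4 on S has C(4, 2) = 6 edges. P[all 6 edges red] = (1/2)^6, and likewise for blue, so P[monochromatic] = 2·(1/2)^6 = 2^{1 − 6} = 1/32.
Summing: E[X] = C(31, 4) · 2^{1 − 6} = 31465 · 1/32 = 31465/32.
Numerically: E[X] ≈ 983.28125.

E[X] = C(31,4)·2^(1−C(4,2)) = 31465/32 ≈ 983.28125.


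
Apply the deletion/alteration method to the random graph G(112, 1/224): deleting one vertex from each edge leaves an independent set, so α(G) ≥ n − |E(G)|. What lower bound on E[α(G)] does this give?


E[|E(G)|] = C(112, 2)·p = 6216 · (1/224) = 111/4.
E[α(G)] ≥ n − E[|E(G)|] = 112 − 111/4 = 337/4.
Numerically: ≈ 84.25000.
(This is only a lower bound; the true E[α(G)] may be larger.)

E[α(G)] ≥ 337/4 ≈ 84.25000.


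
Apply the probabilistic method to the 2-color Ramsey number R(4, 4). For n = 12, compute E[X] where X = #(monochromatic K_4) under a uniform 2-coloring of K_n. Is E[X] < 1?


E[X] = C(12, 4) · 2^{1 − 6} = 495 · 2^{−5} = 495/32.
As a reduced fraction: E[X] = 495/32 ≈ 15.4687500.
Is E[X] < 1? NO.
Since E[X] ≥ 1, the first-moment bound is inconclusive at n = 12; it does NOT by itself certify R(4, 4) > 12.

E[X] = 495/32 ≈ 15.4687500; E[X] ≥ 1; first-moment method inconclusive here.


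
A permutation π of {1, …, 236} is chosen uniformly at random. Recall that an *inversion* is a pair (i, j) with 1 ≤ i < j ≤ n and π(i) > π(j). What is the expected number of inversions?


Write X = Σ X_I over the C(236, 2) = 27730 pairs i < j, with X_I the indicator of one inversion.
There are 27730 indicators.
For each fixed pair i < j, the values π(i) and π(j) are two distinct elements of {1, …, 236} in uniformly random order; by symmetry P[π(i) > π(j)] = 1/2.
By linearity: E[X] = 27730 · (1/2) = C(236, 2) · (1/2) = 27730/2 = 13865 ≈ 13865.0000.

E[X] = 13865 = 13865.0000.


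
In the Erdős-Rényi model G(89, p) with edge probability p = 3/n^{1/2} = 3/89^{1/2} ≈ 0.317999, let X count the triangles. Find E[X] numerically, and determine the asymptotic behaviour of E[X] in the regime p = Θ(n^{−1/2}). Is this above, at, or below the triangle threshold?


Number of potential triangles: C(89, 3) = 113564.
Each occurs with probability p³ ≈ (0.317999)³ ≈ 3.21572391e-02.
By linearity: E[X] = C(89, 3)·p³ ≈ 113564 · 3.21572391e-02 ≈ 3651.904696.
Since α = 1/2 < 1, p = c/n^{1/2} ≫ 1/n is above the triangle threshold p ~ 1/n. Asymptotically E[X] ~ (c³/6)·n^{3(1−α)} = (3³/6)·n^{1.5} → ∞; triangles are abundant w.h.p.

E[X] ≈ 3651.904696; in regime p = Θ(1/n^{1/2}) E[X] diverges (above the triangle threshold p ~ 1/n).


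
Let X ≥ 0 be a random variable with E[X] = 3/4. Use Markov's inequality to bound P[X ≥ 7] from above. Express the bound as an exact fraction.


μ = E[X] = 3/4, a = 7.
Markov: P[X ≥ 7] ≤ μ/a = (3/4)/7 = 3/28.
Numerically: ≈ 0.10714.
(Since a = 7 > μ = 0.75000, the bound 3/28 is < 1 and informative.)

P[X ≥ 7] ≤ 3/28 ≈ 0.10714.


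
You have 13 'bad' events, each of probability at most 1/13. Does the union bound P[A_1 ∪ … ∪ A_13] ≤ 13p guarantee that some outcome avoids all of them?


Union bound: P[∪_{i=1}^{13} A_i] ≤ Σ_i P[A_i] ≤ 13·p = 13·(1/13) = 1.
Numerically: 1 ≈ 1.0000.
Is 1 < 1? NO.
Since the bound 1 is ≥ 1, the union bound is uninformative here; it does NOT by itself certify existence.

13·p = 1 ≈ 1.0000; existence NOT certified by the union bound.


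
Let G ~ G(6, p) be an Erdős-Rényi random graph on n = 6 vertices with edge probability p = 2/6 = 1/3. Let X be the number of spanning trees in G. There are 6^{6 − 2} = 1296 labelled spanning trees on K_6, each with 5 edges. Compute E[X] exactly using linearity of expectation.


K_6 has 6^{6 − 2} = 1296 labelled spanning trees.
For each such spanning tree H, let X_H = 1 if all 5 edges of H are present in G. Then P[X_H = 1] = p^{5} = (1/3)^{5} = 1/243.
By linearity of expectation: E[X] = Σ_H E[X_H] = 1296 · p^{5} = 1296 · 1/243 = 16/3.
Numerically: E[X] ≈ 5.33333.

E[X] = 1296 · (1/3)^{5} = 16/3 ≈ 5.33333.


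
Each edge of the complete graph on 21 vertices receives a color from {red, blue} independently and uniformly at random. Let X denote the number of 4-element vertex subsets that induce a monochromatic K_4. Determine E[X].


Let X = Σ_S X_S over the C(21, 4) = 5985 subsets S of size 4, where X_S = 1 if the K_4 on S is monochromatic.
For a fixed S, the K_4 on S has C(4, 2) = 6 edges. P[all 6 edges red] = (1/2)^6, and likewise for blue, so P[monochromatic] = 2·(1/2)^6 = 2^{1 − 6} = 1/32.
Summing: E[X] = C(21, 4) · 2^{1 − 6} = 5985 · 1/32 = 5985/32.
Numerically: E[X] ≈ 187.03125.

E[X] = C(21,4)·2^(1−C(4,2)) = 5985/32 ≈ 187.03125.


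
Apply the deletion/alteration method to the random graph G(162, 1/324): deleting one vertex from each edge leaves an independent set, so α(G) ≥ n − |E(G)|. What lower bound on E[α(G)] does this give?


E[|E(G)|] = C(162, 2)·p = 13041 · (1/324) = 161/4.
E[α(G)] ≥ n − E[|E(G)|] = 162 − 161/4 = 487/4.
Numerically: ≈ 121.75000.
(This is only a lower bound; the true E[α(G)] may be larger.)

E[α(G)] ≥ 487/4 ≈ 121.75000.


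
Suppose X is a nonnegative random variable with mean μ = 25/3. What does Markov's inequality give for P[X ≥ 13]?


μ = E[X] = 25/3, a = 13.
Markov: P[X ≥ 13] ≤ μ/a = (25/3)/13 = 25/39.
Numerically: ≈ 0.641.
(Since a = 13 > μ = 8.333, the bound 25/39 is < 1 and informative.)

P[X ≥ 13] ≤ 25/39 ≈ 0.641.


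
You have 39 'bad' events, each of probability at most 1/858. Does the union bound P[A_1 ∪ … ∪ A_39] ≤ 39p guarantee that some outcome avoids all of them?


Union bound: P[∪_{i=1}^{39} A_i] ≤ Σ_i P[A_i] ≤ 39·p = 39·(1/858) = 1/22.
Numerically: 1/22 ≈ 0.045.
Is 1/22 < 1? YES.
Since P[∪ A_i] ≤ 1/22 < 1, the complement has P[∩ A_i^c] ≥ 1 − 1/22 = 21/22 > 0, so some outcome avoids every A_i.

39·p = 1/22 ≈ 0.045; existence CERTIFIED by the union bound.


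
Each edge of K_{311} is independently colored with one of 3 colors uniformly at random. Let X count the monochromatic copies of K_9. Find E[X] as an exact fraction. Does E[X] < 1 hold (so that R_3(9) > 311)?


E[X] = C(311, 9) · 3^{1 − 36} = 66733530156060130 · 3^{−35} = 66733530156060130/50031545098999707.
As a reduced fraction: E[X] = 66733530156060130/50031545098999707 ≈ 1.333829.
Is E[X] < 1? NO.
Since E[X] ≥ 1, the first-moment bound is inconclusive at n = 311; it does NOT by itself certify R_3(9) > 311.

E[X] = 66733530156060130/50031545098999707 ≈ 1.333829; E[X] ≥ 1; first-moment method inconclusive here.


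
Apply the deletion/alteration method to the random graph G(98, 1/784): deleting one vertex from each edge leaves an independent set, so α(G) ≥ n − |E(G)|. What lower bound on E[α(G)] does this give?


E[|E(G)|] = C(98, 2)·p = 4753 · (1/784) = 97/16.
E[α(G)] ≥ n − E[|E(G)|] = 98 − 97/16 = 1471/16.
Numerically: ≈ 91.93750.
(This is only a lower bound; the true E[α(G)] may be larger.)

E[α(G)] ≥ 1471/16 ≈ 91.93750.


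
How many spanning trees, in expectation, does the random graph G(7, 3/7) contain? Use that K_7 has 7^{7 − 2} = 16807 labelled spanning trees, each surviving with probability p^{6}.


K_7 has 7^{7 − 2} = 16807 labelled spanning trees.
For each such spanning tree H, let X_H = 1 if all 6 edges of H are present in G. Then P[X_H = 1] = p^{6} = (3/7)^{6} = 729/117649.
By linearity: E[X] = Σ_H E[X_H] = 16807 · p^{6} = 16807 · 729/117649 = 729/7.
Numerically: E[X] ≈ 104.14.

E[X] = 16807 · (3/7)^{6} = 729/7 ≈ 104.14.


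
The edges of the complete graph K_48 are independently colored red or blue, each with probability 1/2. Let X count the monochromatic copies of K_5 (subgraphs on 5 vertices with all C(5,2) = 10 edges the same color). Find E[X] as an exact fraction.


Let X = Σ_S X_S over the C(48, 5) = 1712304 subsets S of size 5, where X_S = 1 if the K_5 on S is monochromatic.
For a fixed S, the K_5 on S has C(5, 2) = 10 edges. P[all 10 edges red] = (1/2)^10, and likewise for blue, so P[monochromatic] = 2·(1/2)^10 = 2^{1 − 10} = 1/512.
By linearity: E[X] = C(48, 5) · 2^{1 − 10} = 1712304 · 1/512 = 107019/32.
Numerically: E[X] ≈ 3344.344.

E[X] = C(48,5)·2^(1−C(5,2)) = 107019/32 ≈ 3344.344.


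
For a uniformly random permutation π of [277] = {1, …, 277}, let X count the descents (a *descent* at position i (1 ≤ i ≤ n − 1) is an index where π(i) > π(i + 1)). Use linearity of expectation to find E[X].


Write X = Σ X_I over i = 1, …, 276, with X_I the indicator of one descent.
There are 276 indicators.
For each fixed i, the pair (π(i), π(i+1)) is a uniformly random ordered pair of distinct values from {1, …, 277}; by symmetry P[π(i) > π(i+1)] = 1/2.
By linearity: E[X] = 276 · (1/2) = (277 − 1) · (1/2) = 138 ≈ 138.0000.

E[X] = 138 = 138.0000.


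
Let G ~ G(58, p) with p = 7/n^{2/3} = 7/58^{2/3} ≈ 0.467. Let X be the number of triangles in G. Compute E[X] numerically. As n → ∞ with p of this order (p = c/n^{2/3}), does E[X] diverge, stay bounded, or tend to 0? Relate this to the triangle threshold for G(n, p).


Number of potential triangles: C(58, 3) = 30856.
Each occurs with probability p³ ≈ (0.467)³ ≈ 1.01962e-01.
By linearity: E[X] = C(58, 3)·p³ ≈ 30856 · 1.01962e-01 ≈ 3146.138.
Since α = 2/3 < 1, p = c/n^{2/3} ≫ 1/n is above the triangle threshold p ~ 1/n. Asymptotically E[X] ~ (c³/6)·n^{3(1−α)} = (7³/6)·n^{1} → ∞; triangles are abundant w.h.p.

E[X] ≈ 3146.138; in regime p = Θ(1/n^{2/3}) E[X] diverges (above the triangle threshold p ~ 1/n).


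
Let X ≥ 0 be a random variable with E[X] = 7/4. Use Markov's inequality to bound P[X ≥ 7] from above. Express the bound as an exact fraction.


μ = E[X] = 7/4, a = 7.
Markov: P[X ≥ 7] ≤ μ/a = (7/4)/7 = 1/4.
Numerically: ≈ 0.250.
(Since a = 7 > μ = 1.750, the bound 1/4 is < 1 and informative.)

P[X ≥ 7] ≤ 1/4 ≈ 0.250.


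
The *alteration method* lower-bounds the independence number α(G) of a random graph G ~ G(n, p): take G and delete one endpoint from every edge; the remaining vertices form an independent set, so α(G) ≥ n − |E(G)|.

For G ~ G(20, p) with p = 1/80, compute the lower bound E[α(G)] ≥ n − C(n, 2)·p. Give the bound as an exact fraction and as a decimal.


E[|E(G)|] = C(20, 2)·p = 190 · (1/80) = 19/8.
E[α(G)] ≥ n − E[|E(G)|] = 20 − 19/8 = 141/8.
Numerically: ≈ 17.625000.
(This is only a lower bound; the true E[α(G)] may be larger.)

E[α(G)] ≥ 141/8 ≈ 17.625000.


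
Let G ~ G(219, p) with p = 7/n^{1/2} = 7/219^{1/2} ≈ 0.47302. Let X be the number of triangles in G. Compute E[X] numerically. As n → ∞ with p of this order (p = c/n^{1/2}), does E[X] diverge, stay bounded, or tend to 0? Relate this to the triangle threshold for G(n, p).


Number of potential triangles: C(219, 3) = 1726669.
Each occurs with probability p³ ≈ (0.47302)³ ≈ 1.0583467e-01.
By linearity: E[X] = C(219, 3)·p³ ≈ 1726669 · 1.0583467e-01 ≈ 182741.43868.
Since α = 1/2 < 1, p = c/n^{1/2} ≫ 1/n is above the triangle threshold p ~ 1/n. Asymptotically E[X] ~ (c³/6)·n^{3(1−α)} = (7³/6)·n^{1.5} → ∞; triangles are abundant w.h.p.

E[X] ≈ 182741.43868; in regime p = Θ(1/n^{1/2}) E[X] diverges (above the triangle threshold p ~ 1/n).


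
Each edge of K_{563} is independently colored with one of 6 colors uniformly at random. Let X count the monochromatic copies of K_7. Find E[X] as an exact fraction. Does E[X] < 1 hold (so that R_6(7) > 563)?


E[X] = C(563, 7) · 6^{1 − 21} = 3426622515769596 · 6^{−20} = 3426622515769596/3656158440062976.
As a reduced fraction: E[X] = 285551876314133/304679870005248 ≈ 0.937219.
Is E[X] < 1? YES.
Since E[X] < 1, there exists a 6-coloring of K_{563} with no monochromatic K_7; hence R_6(7) > 563.

E[X] = 285551876314133/304679870005248 ≈ 0.937219; E[X] < 1, so R_6(7) > 563.


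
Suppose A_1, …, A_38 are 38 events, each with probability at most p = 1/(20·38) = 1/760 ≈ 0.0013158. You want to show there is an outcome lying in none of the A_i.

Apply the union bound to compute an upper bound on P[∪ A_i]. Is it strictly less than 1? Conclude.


Union bound: P[∪_{i=1}^{38} A_i] ≤ Σ_i P[A_i] ≤ 38·p = 38·(1/760) = 1/20.
Numerically: 1/20 ≈ 0.0500000.
Is 1/20 < 1? YES.
Since P[∪ A_i] ≤ 1/20 < 1, the complement has P[∩ A_i^c] ≥ 1 − 1/20 = 19/20 > 0, so some outcome avoids every A_i.

38·p = 1/20 ≈ 0.0500000; existence CERTIFIED by the union bound.


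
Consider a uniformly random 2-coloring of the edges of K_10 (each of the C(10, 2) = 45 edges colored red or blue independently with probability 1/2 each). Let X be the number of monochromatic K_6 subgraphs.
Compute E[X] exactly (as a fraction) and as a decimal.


Let X = Σ_S X_S over the C(10, 6) = 210 subsets S of size 6, where X_S = 1 if the K_6 on S is monochromatic.
For a fixed S, the K_6 on S has C(6, 2) = 15 edges. P[all 15 edges red] = (1/2)^15, and likewise for blue, so P[monochromatic] = 2·(1/2)^15 = 2^{1 − 15} = 1/16384.
Summing: E[X] = C(10, 6) · 2^{1 − 15} = 210 · 1/16384 = 105/8192.
Numerically: E[X] ≈ 0.01282.

E[X] = C(10,6)·2^(1−C(6,2)) = 105/8192 ≈ 0.01282.


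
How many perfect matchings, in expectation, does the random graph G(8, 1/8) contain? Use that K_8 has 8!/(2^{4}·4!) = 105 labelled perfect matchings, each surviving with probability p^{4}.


K_8 has 8!/(2^{4}·4!) = 105 labelled perfect matchings.
For each such perfect matching H, let X_H = 1 if all 4 edges of H are present in G. Then P[X_H = 1] = p^{4} = (1/8)^{4} = 1/4096.
Summing the indicators: E[X] = Σ_H E[X_H] = 105 · p^{4} = 105 · 1/4096 = 105/4096.
Numerically: E[X] ≈ 0.025635.

E[X] = 105 · (1/8)^{4} = 105/4096 ≈ 0.025635.


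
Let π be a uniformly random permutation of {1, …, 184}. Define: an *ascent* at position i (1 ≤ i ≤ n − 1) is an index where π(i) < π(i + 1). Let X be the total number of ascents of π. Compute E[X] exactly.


Write X = Σ X_I over i = 1, …, 183, with X_I the indicator of one ascent.
There are 183 indicators.
For each fixed i, the pair (π(i), π(i+1)) is a uniformly random ordered pair of distinct values from {1, …, 184}; by symmetry P[π(i) < π(i+1)] = 1/2.
By linearity: E[X] = 183 · (1/2) = (184 − 1) · (1/2) = 183/2 ≈ 91.50000.

E[X] = 183/2 = 91.50000.


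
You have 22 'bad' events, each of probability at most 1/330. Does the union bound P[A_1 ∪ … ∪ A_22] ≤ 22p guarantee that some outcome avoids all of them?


Union bound: P[∪_{i=1}^{22} A_i] ≤ Σ_i P[A_i] ≤ 22·p = 22·(1/330) = 1/15.
Numerically: 1/15 ≈ 0.067.
Is 1/15 < 1? YES.
Since P[∪ A_i] ≤ 1/15 < 1, the complement has P[∩ A_i^c] ≥ 1 − 1/15 = 14/15 > 0, so some outcome avoids every A_i.

22·p = 1/15 ≈ 0.067; existence CERTIFIED by the union bound.


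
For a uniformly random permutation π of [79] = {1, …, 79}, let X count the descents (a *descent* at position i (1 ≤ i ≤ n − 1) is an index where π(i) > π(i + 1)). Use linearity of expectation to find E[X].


Write X = Σ X_I over i = 1, …, 78, with X_I the indicator of one descent.
There are 78 indicators.
For each fixed i, the pair (π(i), π(i+1)) is a uniformly random ordered pair of distinct values from {1, …, 79}; by symmetry P[π(i) > π(i+1)] = 1/2.
By linearity: E[X] = 78 · (1/2) = (79 − 1) · (1/2) = 39 ≈ 39.00000.

E[X] = 39 = 39.00000.


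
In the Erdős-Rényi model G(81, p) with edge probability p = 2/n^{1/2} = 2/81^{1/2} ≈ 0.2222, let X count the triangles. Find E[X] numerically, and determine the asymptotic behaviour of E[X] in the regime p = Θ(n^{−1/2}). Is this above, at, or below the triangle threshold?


Number of potential triangles: C(81, 3) = 85320.
Each occurs with probability p³ ≈ (0.2222)³ ≈ 1.097394e-02.
By linearity: E[X] = C(81, 3)·p³ ≈ 85320 · 1.097394e-02 ≈ 936.2963.
Since α = 1/2 < 1, p = c/n^{1/2} ≫ 1/n is above the triangle threshold p ~ 1/n. Asymptotically E[X] ~ (c³/6)·n^{3(1−α)} = (2³/6)·n^{1.5} → ∞; triangles are abundant w.h.p.

E[X] ≈ 936.2963; in regime p = Θ(1/n^{1/2}) E[X] diverges (above the triangle threshold p ~ 1/n).


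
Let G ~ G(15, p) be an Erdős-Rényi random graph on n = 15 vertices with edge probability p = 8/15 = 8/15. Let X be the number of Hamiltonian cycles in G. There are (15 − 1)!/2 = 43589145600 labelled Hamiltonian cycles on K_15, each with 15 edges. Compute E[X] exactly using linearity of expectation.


K_15 has (15 − 1)!/2 = 43589145600 labelled Hamiltonian cycles.
For each such Hamiltonian cycle H, let X_H = 1 if all 15 edges of H are present in G. Then P[X_H = 1] = p^{15} = (8/15)^{15} = 35184372088832/437893890380859375.
Summing the indicators: E[X] = Σ_H E[X_H] = 43589145600 · p^{15} = 43589145600 · 35184372088832/437893890380859375 = 252453780711880523776/72081298828125.
Numerically: E[X] ≈ 3.50235e+06.

E[X] = 43589145600 · (8/15)^{15} = 252453780711880523776/72081298828125 ≈ 3.50235e+06.


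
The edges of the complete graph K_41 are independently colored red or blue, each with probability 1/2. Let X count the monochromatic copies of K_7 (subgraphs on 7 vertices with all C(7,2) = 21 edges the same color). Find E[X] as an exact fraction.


Let X = Σ_S X_S over the C(41, 7) = 22481940 subsets S of size 7, where X_S = 1 if the K_7 on S is monochromatic.
For a fixed S, the K_7 on S has C(7, 2) = 21 edges. P[all 21 edges red] = (1/2)^21, and likewise for blue, so P[monochromatic] = 2·(1/2)^21 = 2^{1 − 21} = 1/1048576.
Summing: E[X] = C(41, 7) · 2^{1 − 21} = 22481940 · 1/1048576 = 5620485/262144.
Numerically: E[X] ≈ 21.440.

E[X] = C(41,7)·2^(1−C(7,2)) = 5620485/262144 ≈ 21.440.


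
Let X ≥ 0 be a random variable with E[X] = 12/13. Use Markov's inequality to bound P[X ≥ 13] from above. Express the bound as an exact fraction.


μ = E[X] = 12/13, a = 13.
Markov: P[X ≥ 13] ≤ μ/a = (12/13)/13 = 12/169.
Numerically: ≈ 0.071.
(Since a = 13 > μ = 0.923, the bound 12/169 is < 1 and informative.)

P[X ≥ 13] ≤ 12/169 ≈ 0.071.


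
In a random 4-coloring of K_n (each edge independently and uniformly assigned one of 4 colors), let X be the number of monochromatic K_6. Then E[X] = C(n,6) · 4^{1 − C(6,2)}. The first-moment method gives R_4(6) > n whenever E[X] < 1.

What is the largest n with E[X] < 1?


We need C(n, 6) · 4^{1 − 15} < 1, i.e. C(n, 6) < 4^{15 − 1} = 268435456.
Check values of n near the boundary:
  n = 76: C(76, 6) = 218618940; 218618940 < 268435456? YES
  n = 77: C(77, 6) = 237093780; 237093780 < 268435456? YES
  n = 78: C(78, 6) = 256851595; 256851595 < 268435456? YES
  n = 79: C(79, 6) = 277962685; 277962685 < 268435456? NO
The largest n with C(n, 6) < 268435456 is n = 78 (where E[X] = 256851595/268435456 ≈ 0.957). Hence R_4(6) > 78, i.e. R_4(6) ≥ 79.

Largest n = 78; hence R_4(6) > 78.


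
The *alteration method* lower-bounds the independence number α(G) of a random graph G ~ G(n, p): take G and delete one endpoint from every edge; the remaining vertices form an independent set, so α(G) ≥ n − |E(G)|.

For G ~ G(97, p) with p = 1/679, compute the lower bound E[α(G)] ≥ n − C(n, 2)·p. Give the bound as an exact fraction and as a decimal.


E[|E(G)|] = C(97, 2)·p = 4656 · (1/679) = 48/7.
E[α(G)] ≥ n − E[|E(G)|] = 97 − 48/7 = 631/7.
Numerically: ≈ 90.14286.
(This is only a lower bound; the true E[α(G)] may be larger.)

E[α(G)] ≥ 631/7 ≈ 90.14286.


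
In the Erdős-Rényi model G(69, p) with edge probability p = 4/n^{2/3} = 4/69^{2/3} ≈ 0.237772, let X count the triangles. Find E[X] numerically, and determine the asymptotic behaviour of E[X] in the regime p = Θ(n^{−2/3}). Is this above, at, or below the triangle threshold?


Number of potential triangles: C(69, 3) = 52394.
Each occurs with probability p³ ≈ (0.237772)³ ≈ 1.34425541e-02.
By linearity: E[X] = C(69, 3)·p³ ≈ 52394 · 1.34425541e-02 ≈ 704.309179.
Since α = 2/3 < 1, p = c/n^{2/3} ≫ 1/n is above the triangle threshold p ~ 1/n. Asymptotically E[X] ~ (c³/6)·n^{3(1−α)} = (4³/6)·n^{1} → ∞; triangles are abundant w.h.p.

E[X] ≈ 704.309179; in regime p = Θ(1/n^{2/3}) E[X] diverges (above the triangle threshold p ~ 1/n).


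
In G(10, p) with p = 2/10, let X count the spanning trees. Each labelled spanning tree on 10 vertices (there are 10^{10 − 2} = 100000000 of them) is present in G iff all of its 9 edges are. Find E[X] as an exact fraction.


K_10 has 10^{10 − 2} = 100000000 labelled spanning trees.
For each such spanning tree H, let X_H = 1 if all 9 edges of H are present in G. Then P[X_H = 1] = p^{9} = (1/5)^{9} = 1/1953125.
By linearity: E[X] = Σ_H E[X_H] = 100000000 · p^{9} = 100000000 · 1/1953125 = 256/5.
Numerically: E[X] ≈ 51.2.

E[X] = 100000000 · (1/5)^{9} = 256/5 ≈ 51.2.


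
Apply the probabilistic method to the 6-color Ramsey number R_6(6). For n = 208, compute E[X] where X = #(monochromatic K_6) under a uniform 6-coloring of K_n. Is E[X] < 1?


E[X] = C(208, 6) · 6^{1 − 15} = 104579959848 · 6^{−14} = 104579959848/78364164096.
As a reduced fraction: E[X] = 4357498327/3265173504 ≈ 1.3345.
Is E[X] < 1? NO.
Since E[X] ≥ 1, the first-moment bound is inconclusive at n = 208; it does NOT by itself certify R_6(6) > 208.

E[X] = 4357498327/3265173504 ≈ 1.3345; E[X] ≥ 1; first-moment method inconclusive here.


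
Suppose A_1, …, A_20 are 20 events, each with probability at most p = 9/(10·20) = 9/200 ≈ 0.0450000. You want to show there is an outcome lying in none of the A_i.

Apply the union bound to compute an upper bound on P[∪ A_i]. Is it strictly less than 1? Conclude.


Union bound: P[∪_{i=1}^{20} A_i] ≤ Σ_i P[A_i] ≤ 20·p = 20·(9/200) = 9/10.
Numerically: 9/10 ≈ 0.9000000.
Is 9/10 < 1? YES.
Since P[∪ A_i] ≤ 9/10 < 1, the complement has P[∩ A_i^c] ≥ 1 − 9/10 = 1/10 > 0, so some outcome avoids every A_i.

20·p = 9/10 ≈ 0.9000000; existence CERTIFIED by the union bound.


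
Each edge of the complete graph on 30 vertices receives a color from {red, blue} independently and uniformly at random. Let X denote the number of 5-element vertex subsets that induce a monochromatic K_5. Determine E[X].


Let X = Σ_S X_S over the C(30, 5) = 142506 subsets S of size 5, where X_S = 1 if the K_5 on S is monochromatic.
For a fixed S, the K_5 on S has C(5, 2) = 10 edges. P[all 10 edges red] = (1/2)^10, and likewise for blue, so P[monochromatic] = 2·(1/2)^10 = 2^{1 − 10} = 1/512.
Summing: E[X] = C(30, 5) · 2^{1 − 10} = 142506 · 1/512 = 71253/256.
Numerically: E[X] ≈ 278.332031.

E[X] = C(30,5)·2^(1−C(5,2)) = 71253/256 ≈ 278.332031.


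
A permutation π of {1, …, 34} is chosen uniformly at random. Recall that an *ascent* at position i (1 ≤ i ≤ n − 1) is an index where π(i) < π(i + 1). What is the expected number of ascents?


Write X = Σ X_I over i = 1, …, 33, with X_I the indicator of one ascent.
There are 33 indicators.
For each fixed i, the pair (π(i), π(i+1)) is a uniformly random ordered pair of distinct values from {1, …, 34}; by symmetry P[π(i) < π(i+1)] = 1/2.
By linearity: E[X] = 33 · (1/2) = (34 − 1) · (1/2) = 33/2 ≈ 16.5000.

E[X] = 33/2 = 16.5000.


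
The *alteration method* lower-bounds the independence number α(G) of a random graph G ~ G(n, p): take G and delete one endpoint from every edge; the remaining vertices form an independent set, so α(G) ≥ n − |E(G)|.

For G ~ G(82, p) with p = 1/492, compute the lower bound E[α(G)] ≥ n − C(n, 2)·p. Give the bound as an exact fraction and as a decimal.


E[|E(G)|] = C(82, 2)·p = 3321 · (1/492) = 27/4.
E[α(G)] ≥ n − E[|E(G)|] = 82 − 27/4 = 301/4.
Numerically: ≈ 75.2500.
(This is only a lower bound; the true E[α(G)] may be larger.)

E[α(G)] ≥ 301/4 ≈ 75.2500.
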